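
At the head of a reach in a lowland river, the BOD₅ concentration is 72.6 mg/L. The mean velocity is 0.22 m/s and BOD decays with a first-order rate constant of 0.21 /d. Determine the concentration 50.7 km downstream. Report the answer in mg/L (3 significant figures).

Travel time t = 50.7 km / 0.22 m/s = 5.07e+04/0.22 = 2.305e+05 s = 2.667 d.
First-order decay: C = 72.6·exp(−0.21·2.667) = 72.6·0.5711 = 41.46 mg/L.

41.5 mg/L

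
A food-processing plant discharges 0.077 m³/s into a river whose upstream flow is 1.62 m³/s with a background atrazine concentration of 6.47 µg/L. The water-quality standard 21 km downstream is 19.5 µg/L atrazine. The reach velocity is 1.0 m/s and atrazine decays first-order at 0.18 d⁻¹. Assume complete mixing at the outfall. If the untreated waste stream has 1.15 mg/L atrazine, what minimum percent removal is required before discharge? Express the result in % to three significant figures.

72.8 %

6.47 µg/L = 0.00647 mg/L.
19.5 µg/L = 0.0195 mg/L.
Travel time to the compliance point: t = 2.1e+04/1.0 = 2.1e+04 s = 0.2431 d; decay factor exp(−0.18·0.2431) = 0.9572.
So the concentration just after mixing may be at most 0.0195/0.9572 = 0.02037 mg/L.
Mass balance: 0.02037·1.697 = 0.077·Cₑ + 1.62·0.00647.
Cₑ = (0.03457 − 0.01048) / 0.077 = 0.3129 mg/L.
Required removal = 1 − 0.3129/1.15 = 72.8 %.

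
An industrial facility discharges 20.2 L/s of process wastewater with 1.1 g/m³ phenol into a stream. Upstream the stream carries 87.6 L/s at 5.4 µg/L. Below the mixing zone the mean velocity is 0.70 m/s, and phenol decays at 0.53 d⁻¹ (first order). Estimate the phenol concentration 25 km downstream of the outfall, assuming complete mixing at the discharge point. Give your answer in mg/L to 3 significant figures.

0.169 mg/L

20.2 L/s = 0.0202 m³/s.
87.6 L/s = 0.0876 m³/s.
5.4 µg/L = 0.0054 mg/L.
After complete mixing, C₀ = (0.0202·1.1 + 0.0876·0.0054) / 0.1078 = 0.2105 mg/L.
Travel time t = 2.5e+04 m / 0.70 m/s = 3.571e+04 s = 0.4134 d.
C = 0.2105·exp(−0.53·0.4134) = 0.2105·0.8033 = 0.1691 mg/L.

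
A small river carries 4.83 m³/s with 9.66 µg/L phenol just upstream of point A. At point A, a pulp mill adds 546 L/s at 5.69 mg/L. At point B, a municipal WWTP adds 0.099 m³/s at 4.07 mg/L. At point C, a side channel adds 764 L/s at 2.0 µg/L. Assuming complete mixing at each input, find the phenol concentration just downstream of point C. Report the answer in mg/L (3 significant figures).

0.570 mg/L

9.66 µg/L = 0.00966 mg/L.
546 L/s = 0.546 m³/s.
After input A: C = (4.83·0.00966 + 0.546·5.69) / 5.376 = 0.5866 mg/L.
After input B: C = (5.376·0.5866 + 0.099·4.07) / 5.475 = 0.6496 mg/L.
764 L/s = 0.764 m³/s.
2.0 µg/L = 0.002 mg/L.
After input C: C = (5.475·0.6496 + 0.764·0.002) / 6.239 = 0.5703 mg/L.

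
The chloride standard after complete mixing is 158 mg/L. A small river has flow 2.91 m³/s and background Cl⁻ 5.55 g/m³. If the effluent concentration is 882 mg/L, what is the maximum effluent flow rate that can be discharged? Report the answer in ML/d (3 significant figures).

Mass balance at complete mixing: C_std·(Q_w + Q_r) = Q_w·C_e + Q_r·C_b.
Rearranging, Q_w = Q_r·(C_std − C_b)/(C_e − C_std) = 2.91·(158 − 5.55) / (882 − 158) = 0.6127 m³/s.
= 52.94 ML/d.

52.9 ML/d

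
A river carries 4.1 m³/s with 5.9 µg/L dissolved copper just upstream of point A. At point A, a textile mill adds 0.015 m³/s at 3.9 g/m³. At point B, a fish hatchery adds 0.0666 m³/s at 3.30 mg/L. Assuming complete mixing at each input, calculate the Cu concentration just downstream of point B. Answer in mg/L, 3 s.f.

0.0723 mg/L

5.9 µg/L = 0.0059 mg/L.
After input A: C = (4.1·0.0059 + 0.015·3.9) / 4.115 = 0.02009 mg/L.
After input B: C = (4.115·0.02009 + 0.0666·3.3) / 4.182 = 0.07233 mg/L.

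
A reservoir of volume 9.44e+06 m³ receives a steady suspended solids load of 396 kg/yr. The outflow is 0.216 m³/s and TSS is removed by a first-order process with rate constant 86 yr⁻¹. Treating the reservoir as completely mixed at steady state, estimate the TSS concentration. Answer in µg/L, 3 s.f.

Outflow Q = 0.216 m³/s × 3.156e+07 s/yr = 6.816e+06 m³/yr.
Steady-state CSTR mass balance: W = Q·C + k·V·C, so C = W/(Q + kV).
Q + kV = 6.816e+06 + 86·9.44e+06 = 8.187e+08 m³/yr.
C = 396/8.187e+08 = 4.837e-07 kg/m³ = 0.0004837 mg/L = 0.4837 µg/L.

0.484 µg/L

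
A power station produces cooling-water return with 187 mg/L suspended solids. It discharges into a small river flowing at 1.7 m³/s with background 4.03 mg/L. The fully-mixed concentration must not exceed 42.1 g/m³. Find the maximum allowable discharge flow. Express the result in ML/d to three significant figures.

38.6 ML/d

Mass balance at complete mixing: C_std·(Q_w + Q_r) = Q_w·C_e + Q_r·C_b.
Rearranging, Q_w = Q_r·(C_std − C_b)/(C_e − C_std) = 1.7·(42.1 − 4.03) / (187 − 42.1) = 0.4466 m³/s.
= 38.59 ML/d.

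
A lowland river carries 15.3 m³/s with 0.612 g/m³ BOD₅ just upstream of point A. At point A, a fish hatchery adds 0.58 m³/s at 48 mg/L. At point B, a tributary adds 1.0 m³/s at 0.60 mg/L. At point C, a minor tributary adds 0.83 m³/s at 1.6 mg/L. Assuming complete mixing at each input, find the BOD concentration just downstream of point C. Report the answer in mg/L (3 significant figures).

2.21 mg/L

After input A: C = (15.3·0.612 + 0.58·48) / 15.88 = 2.343 mg/L.
After input B: C = (15.88·2.343 + 1·0.6) / 16.88 = 2.24 mg/L.
After input C: C = (16.88·2.24 + 0.83·1.6) / 17.71 = 2.21 mg/L.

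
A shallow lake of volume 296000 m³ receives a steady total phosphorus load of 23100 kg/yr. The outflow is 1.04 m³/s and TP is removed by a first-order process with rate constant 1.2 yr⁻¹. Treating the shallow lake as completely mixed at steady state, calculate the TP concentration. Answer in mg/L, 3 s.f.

0.696 mg/L

Outflow Q = 1.04 m³/s × 3.156e+07 s/yr = 3.282e+07 m³/yr.
Steady-state CSTR mass balance: W = Q·C + k·V·C, so C = W/(Q + kV).
Q + kV = 3.282e+07 + 1.2·296000 = 3.318e+07 m³/yr.
C = 23100/3.318e+07 = 0.0006963 kg/m³ = 0.6963 mg/L.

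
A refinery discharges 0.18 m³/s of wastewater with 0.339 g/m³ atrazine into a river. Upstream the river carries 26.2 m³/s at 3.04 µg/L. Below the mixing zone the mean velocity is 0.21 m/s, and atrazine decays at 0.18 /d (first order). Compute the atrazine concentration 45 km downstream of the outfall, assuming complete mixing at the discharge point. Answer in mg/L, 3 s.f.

0.00341 mg/L

3.04 µg/L = 0.00304 mg/L.
After complete mixing, C₀ = (0.18·0.339 + 26.2·0.00304) / 26.38 = 0.005332 mg/L.
Travel time t = 4.5e+04 m / 0.21 m/s = 2.143e+05 s = 2.48 d.
C = 0.005332·exp(−0.18·2.48) = 0.005332·0.6399 = 0.003412 mg/L.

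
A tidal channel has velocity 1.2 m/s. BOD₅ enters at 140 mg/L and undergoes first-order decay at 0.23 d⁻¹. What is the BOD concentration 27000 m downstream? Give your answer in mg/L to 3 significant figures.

Travel time t = 27000 m / 1.2 m/s = 2.7e+04/1.2 = 2.25e+04 s = 0.2604 d.
First-order decay: C = 140·exp(−0.23·0.2604) = 140·0.9419 = 131.9 mg/L.

132 mg/L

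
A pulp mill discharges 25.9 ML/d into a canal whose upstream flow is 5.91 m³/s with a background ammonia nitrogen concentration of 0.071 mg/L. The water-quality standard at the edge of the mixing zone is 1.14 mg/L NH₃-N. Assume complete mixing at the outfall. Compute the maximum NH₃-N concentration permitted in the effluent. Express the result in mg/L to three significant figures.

22.2 mg/L

25.9 ML/d = 0.2998 m³/s.
Mass balance: 1.14·6.21 = 0.2998·Cₑ + 5.91·0.071.
Cₑ = (7.079 − 0.4196) / 0.2998 = 22.22 mg/L.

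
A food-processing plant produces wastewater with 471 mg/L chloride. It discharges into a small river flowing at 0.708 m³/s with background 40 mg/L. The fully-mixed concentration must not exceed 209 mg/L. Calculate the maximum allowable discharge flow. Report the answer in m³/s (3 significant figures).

Mass balance at complete mixing: C_std·(Q_w + Q_r) = Q_w·C_e + Q_r·C_b.
Rearranging, Q_w = Q_r·(C_std − C_b)/(C_e − C_std) = 0.708·(209 − 40) / (471 − 209) = 0.4567 m³/s.

0.457 m³/s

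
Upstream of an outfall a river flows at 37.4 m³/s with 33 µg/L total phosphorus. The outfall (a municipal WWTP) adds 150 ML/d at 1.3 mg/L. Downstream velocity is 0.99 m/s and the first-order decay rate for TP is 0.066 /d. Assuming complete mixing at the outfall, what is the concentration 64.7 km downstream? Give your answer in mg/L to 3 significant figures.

150 ML/d = 1.736 m³/s.
33 µg/L = 0.033 mg/L.
After complete mixing, C₀ = (1.736·1.3 + 37.4·0.033) / 39.14 = 0.08921 mg/L.
Travel time t = 6.47e+04 m / 0.99 m/s = 6.535e+04 s = 0.7564 d.
C = 0.08921·exp(−0.066·0.7564) = 0.08921·0.9513 = 0.08486 mg/L.

0.0849 mg/L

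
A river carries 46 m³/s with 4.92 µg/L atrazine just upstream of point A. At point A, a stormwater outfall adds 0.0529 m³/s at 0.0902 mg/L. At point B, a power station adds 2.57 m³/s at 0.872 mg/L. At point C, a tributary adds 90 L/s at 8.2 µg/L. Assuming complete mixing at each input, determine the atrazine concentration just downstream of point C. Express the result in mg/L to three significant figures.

4.92 µg/L = 0.00492 mg/L.
After input A: C = (46·0.00492 + 0.0529·0.0902) / 46.05 = 0.005018 mg/L.
After input B: C = (46.05·0.005018 + 2.57·0.872) / 48.62 = 0.05084 mg/L.
90 L/s = 0.09 m³/s.
8.2 µg/L = 0.0082 mg/L.
After input C: C = (48.62·0.05084 + 0.09·0.0082) / 48.71 = 0.05076 mg/L.

0.0508 mg/L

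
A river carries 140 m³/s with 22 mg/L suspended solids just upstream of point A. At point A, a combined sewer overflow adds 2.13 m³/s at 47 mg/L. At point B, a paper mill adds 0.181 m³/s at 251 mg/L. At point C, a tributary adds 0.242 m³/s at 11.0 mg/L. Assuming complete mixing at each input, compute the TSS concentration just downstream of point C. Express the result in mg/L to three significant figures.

After input A: C = (140·22 + 2.13·47) / 142.1 = 22.37 mg/L.
After input B: C = (142.1·22.37 + 0.181·251) / 142.3 = 22.67 mg/L.
After input C: C = (142.3·22.67 + 0.242·11) / 142.6 = 22.65 mg/L.

22.6 mg/L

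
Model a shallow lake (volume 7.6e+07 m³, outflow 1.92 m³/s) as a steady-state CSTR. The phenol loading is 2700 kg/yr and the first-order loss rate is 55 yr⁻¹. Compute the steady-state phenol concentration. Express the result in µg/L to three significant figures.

0.637 µg/L

Outflow Q = 1.92 m³/s × 3.156e+07 s/yr = 6.059e+07 m³/yr.
Steady-state CSTR mass balance: W = Q·C + k·V·C, so C = W/(Q + kV).
Q + kV = 6.059e+07 + 55·7.6e+07 = 4.241e+09 m³/yr.
C = 2700/4.241e+09 = 6.367e-07 kg/m³ = 0.0006367 mg/L = 0.6367 µg/L.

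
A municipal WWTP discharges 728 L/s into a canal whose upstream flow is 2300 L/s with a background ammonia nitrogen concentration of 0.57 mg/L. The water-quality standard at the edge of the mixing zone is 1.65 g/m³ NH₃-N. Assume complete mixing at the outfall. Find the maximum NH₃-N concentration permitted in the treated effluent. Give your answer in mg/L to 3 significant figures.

728 L/s = 0.728 m³/s.
2300 L/s = 2.3 m³/s.
Mass balance: 1.65·3.028 = 0.728·Cₑ + 2.3·0.57.
Cₑ = (4.996 − 1.311) / 0.728 = 5.062 mg/L.

5.06 mg/L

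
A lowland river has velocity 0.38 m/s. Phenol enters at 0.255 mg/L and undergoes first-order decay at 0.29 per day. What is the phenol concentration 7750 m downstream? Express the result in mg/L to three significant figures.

0.238 mg/L

Travel time t = 7750 m / 0.38 m/s = 7750/0.38 = 2.039e+04 s = 0.2361 d.
First-order decay: C = 0.255·exp(−0.29·0.2361) = 0.255·0.9338 = 0.2381 mg/L.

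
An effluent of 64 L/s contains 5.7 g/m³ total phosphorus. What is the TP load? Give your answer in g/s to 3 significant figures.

0.365 g/s

64 L/s = 0.064 m³/s.
Mass flux = Q·C = 0.064 m³/s × 5.7 g/m³ = 0.3648 g/s.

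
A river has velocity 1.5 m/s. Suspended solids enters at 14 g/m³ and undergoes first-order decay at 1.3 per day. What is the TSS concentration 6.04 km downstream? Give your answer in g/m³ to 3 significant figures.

13.2 g/m³

Travel time t = 6.04 km / 1.5 m/s = 6040/1.5 = 4027 s = 0.0466 d.
First-order decay: C = 14·exp(−1.3·0.0466) = 14·0.9412 = 13.18 g/m³.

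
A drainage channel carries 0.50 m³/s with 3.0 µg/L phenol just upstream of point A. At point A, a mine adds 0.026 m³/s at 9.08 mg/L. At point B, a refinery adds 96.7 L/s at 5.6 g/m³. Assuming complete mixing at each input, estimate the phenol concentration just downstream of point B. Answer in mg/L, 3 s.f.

3.0 µg/L = 0.003 mg/L.
After input A: C = (0.5·0.003 + 0.026·9.08) / 0.526 = 0.4517 mg/L.
96.7 L/s = 0.0967 m³/s.
After input B: C = (0.526·0.4517 + 0.0967·5.6) / 0.6227 = 1.251 mg/L.

1.25 mg/L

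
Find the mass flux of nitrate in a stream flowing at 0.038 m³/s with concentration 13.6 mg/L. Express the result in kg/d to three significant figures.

44.7 kg/d

Mass flux = Q·C = 0.038 m³/s × 13.6 g/m³ = 0.5168 g/s.
= 0.5168 g/s × 86.4 = 44.65 kg/d.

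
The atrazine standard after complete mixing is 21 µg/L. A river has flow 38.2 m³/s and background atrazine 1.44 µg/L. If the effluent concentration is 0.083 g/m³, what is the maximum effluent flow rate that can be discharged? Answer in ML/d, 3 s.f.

1.44 µg/L = 0.00144 mg/L.
21 µg/L = 0.021 mg/L.
Mass balance at complete mixing: C_std·(Q_w + Q_r) = Q_w·C_e + Q_r·C_b.
Rearranging, Q_w = Q_r·(C_std − C_b)/(C_e − C_std) = 38.2·(0.021 − 0.00144) / (0.083 − 0.021) = 12.05 m³/s.
= 1041 ML/d.

1040 ML/d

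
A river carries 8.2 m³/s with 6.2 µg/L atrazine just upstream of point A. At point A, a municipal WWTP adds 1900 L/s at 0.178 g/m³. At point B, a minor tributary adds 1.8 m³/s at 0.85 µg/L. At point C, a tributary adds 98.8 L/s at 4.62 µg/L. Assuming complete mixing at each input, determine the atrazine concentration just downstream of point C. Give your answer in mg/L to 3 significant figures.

6.2 µg/L = 0.0062 mg/L.
1900 L/s = 1.9 m³/s.
After input A: C = (8.2·0.0062 + 1.9·0.178) / 10.1 = 0.03852 mg/L.
0.85 µg/L = 0.00085 mg/L.
After input B: C = (10.1·0.03852 + 1.8·0.00085) / 11.9 = 0.03282 mg/L.
98.8 L/s = 0.0988 m³/s.
4.62 µg/L = 0.00462 mg/L.
After input C: C = (11.9·0.03282 + 0.0988·0.00462) / 12 = 0.03259 mg/L.

0.0326 mg/L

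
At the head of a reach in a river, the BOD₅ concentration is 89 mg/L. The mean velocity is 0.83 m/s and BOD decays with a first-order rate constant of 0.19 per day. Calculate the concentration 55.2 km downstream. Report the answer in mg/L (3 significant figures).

76.9 mg/L

Travel time t = 55.2 km / 0.83 m/s = 5.52e+04/0.83 = 6.651e+04 s = 0.7697 d.
First-order decay: C = 89·exp(−0.19·0.7697) = 89·0.8639 = 76.89 mg/L.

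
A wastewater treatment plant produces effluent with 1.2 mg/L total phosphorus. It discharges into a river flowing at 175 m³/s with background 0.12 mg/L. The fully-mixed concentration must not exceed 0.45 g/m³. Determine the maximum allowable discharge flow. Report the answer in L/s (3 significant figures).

77000 L/s

Mass balance at complete mixing: C_std·(Q_w + Q_r) = Q_w·C_e + Q_r·C_b.
Rearranging, Q_w = Q_r·(C_std − C_b)/(C_e − C_std) = 175·(0.45 − 0.12) / (1.2 − 0.45) = 77 m³/s.
= 7.7e+04 L/s.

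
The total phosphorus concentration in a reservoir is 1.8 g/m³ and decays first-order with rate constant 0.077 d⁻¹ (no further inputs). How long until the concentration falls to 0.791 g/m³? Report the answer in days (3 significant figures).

10.7 d

t = ln(C₀/C)/k = ln(1.8/0.791)/0.077 = 0.8222/0.077 = 10.68 d.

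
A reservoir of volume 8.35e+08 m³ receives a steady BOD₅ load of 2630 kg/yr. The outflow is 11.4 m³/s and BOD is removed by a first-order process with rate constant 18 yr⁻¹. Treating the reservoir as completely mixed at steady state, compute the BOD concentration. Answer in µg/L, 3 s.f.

0.171 µg/L

Outflow Q = 11.4 m³/s × 3.156e+07 s/yr = 3.598e+08 m³/yr.
Steady-state CSTR mass balance: W = Q·C + k·V·C, so C = W/(Q + kV).
Q + kV = 3.598e+08 + 18·8.35e+08 = 1.539e+10 m³/yr.
C = 2630/1.539e+10 = 1.709e-07 kg/m³ = 0.0001709 mg/L = 0.1709 µg/L.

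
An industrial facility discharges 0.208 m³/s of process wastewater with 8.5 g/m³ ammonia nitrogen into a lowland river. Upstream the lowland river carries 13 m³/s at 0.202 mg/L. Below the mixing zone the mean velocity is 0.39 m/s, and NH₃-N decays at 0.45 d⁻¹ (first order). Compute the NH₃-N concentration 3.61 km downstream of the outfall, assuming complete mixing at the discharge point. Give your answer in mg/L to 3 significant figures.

After complete mixing, C₀ = (0.208·8.5 + 13·0.202) / 13.21 = 0.3327 mg/L.
Travel time t = 3610 m / 0.39 m/s = 9256 s = 0.1071 d.
C = 0.3327·exp(−0.45·0.1071) = 0.3327·0.9529 = 0.317 mg/L.

0.317 mg/L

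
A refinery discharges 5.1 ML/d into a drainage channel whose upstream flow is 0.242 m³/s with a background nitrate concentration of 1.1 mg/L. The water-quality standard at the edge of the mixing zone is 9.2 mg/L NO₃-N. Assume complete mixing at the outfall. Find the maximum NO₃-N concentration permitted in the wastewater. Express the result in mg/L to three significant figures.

5.1 ML/d = 0.05903 m³/s.
Mass balance: 9.2·0.301 = 0.05903·Cₑ + 0.242·1.1.
Cₑ = (2.769 − 0.2662) / 0.05903 = 42.41 mg/L.

42.4 mg/L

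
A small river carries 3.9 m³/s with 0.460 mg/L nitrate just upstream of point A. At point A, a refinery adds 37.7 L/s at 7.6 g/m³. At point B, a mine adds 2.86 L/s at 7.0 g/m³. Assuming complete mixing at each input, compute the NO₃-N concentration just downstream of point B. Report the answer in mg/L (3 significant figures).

0.533 mg/L

37.7 L/s = 0.0377 m³/s.
After input A: C = (3.9·0.46 + 0.0377·7.6) / 3.938 = 0.5284 mg/L.
2.86 L/s = 0.00286 m³/s.
After input B: C = (3.938·0.5284 + 0.00286·7) / 3.941 = 0.5331 mg/L.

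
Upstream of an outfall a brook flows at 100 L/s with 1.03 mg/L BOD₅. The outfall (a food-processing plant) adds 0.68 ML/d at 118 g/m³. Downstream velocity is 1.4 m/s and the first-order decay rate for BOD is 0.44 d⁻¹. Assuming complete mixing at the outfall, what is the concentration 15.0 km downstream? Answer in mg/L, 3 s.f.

0.68 ML/d = 0.00787 m³/s.
100 L/s = 0.1 m³/s.
After complete mixing, C₀ = (0.00787·118 + 0.1·1.03) / 0.1079 = 9.564 mg/L.
Travel time t = 1.5e+04 m / 1.4 m/s = 1.071e+04 s = 0.124 d.
C = 9.564·exp(−0.44·0.124) = 9.564·0.9469 = 9.056 mg/L.

9.06 mg/L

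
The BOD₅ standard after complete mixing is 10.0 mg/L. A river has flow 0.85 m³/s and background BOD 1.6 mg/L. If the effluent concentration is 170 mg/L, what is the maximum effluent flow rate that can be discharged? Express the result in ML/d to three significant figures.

3.86 ML/d

Mass balance at complete mixing: C_std·(Q_w + Q_r) = Q_w·C_e + Q_r·C_b.
Rearranging, Q_w = Q_r·(C_std − C_b)/(C_e − C_std) = 0.85·(10 − 1.6) / (170 − 10) = 0.04462 m³/s.
= 3.856 ML/d.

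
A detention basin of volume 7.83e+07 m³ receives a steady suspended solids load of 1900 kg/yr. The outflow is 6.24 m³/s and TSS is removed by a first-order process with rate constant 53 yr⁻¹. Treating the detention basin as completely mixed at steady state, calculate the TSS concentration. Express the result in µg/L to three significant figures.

Outflow Q = 6.24 m³/s × 3.156e+07 s/yr = 1.969e+08 m³/yr.
Steady-state CSTR mass balance: W = Q·C + k·V·C, so C = W/(Q + kV).
Q + kV = 1.969e+08 + 53·7.83e+07 = 4.347e+09 m³/yr.
C = 1900/4.347e+09 = 4.371e-07 kg/m³ = 0.0004371 mg/L = 0.4371 µg/L.

0.437 µg/L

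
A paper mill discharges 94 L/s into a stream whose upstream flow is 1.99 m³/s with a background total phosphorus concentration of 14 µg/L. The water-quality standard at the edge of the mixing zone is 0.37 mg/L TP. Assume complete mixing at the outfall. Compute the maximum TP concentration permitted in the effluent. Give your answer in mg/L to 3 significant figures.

94 L/s = 0.094 m³/s.
14 µg/L = 0.014 mg/L.
Mass balance: 0.37·2.084 = 0.094·Cₑ + 1.99·0.014.
Cₑ = (0.7711 − 0.02786) / 0.094 = 7.907 mg/L.

7.91 mg/L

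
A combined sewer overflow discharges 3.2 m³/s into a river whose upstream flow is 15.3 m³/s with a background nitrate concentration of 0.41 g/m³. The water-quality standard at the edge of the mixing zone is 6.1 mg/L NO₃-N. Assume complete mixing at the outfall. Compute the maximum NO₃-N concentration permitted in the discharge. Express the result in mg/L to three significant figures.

33.3 mg/L

Mass balance: 6.1·18.5 = 3.2·Cₑ + 15.3·0.41.
Cₑ = (112.8 − 6.273) / 3.2 = 33.31 mg/L.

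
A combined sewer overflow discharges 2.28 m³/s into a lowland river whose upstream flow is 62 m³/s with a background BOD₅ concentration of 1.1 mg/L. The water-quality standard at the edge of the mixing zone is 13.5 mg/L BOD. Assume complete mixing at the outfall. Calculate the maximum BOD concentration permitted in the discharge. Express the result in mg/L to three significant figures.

Mass balance: 13.5·64.28 = 2.28·Cₑ + 62·1.1.
Cₑ = (867.8 − 68.2) / 2.28 = 350.7 mg/L.

351 mg/L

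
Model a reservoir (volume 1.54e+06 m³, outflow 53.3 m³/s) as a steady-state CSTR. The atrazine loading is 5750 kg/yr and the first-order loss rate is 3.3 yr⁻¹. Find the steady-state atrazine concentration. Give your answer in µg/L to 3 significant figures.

Outflow Q = 53.3 m³/s × 3.156e+07 s/yr = 1.682e+09 m³/yr.
Steady-state CSTR mass balance: W = Q·C + k·V·C, so C = W/(Q + kV).
Q + kV = 1.682e+09 + 3.3·1.54e+06 = 1.687e+09 m³/yr.
C = 5750/1.687e+09 = 3.408e-06 kg/m³ = 0.003408 mg/L = 3.408 µg/L.

3.41 µg/L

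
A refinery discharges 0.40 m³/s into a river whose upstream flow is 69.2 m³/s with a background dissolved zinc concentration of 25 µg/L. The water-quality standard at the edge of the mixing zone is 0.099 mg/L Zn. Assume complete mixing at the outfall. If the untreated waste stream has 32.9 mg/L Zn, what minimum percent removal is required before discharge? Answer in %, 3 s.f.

25 µg/L = 0.025 mg/L.
Mass balance: 0.099·69.6 = 0.4·Cₑ + 69.2·0.025.
Cₑ = (6.89 − 1.73) / 0.4 = 12.9 mg/L.
Required removal = 1 − 12.9/32.9 = 60.79 %.

60.8 %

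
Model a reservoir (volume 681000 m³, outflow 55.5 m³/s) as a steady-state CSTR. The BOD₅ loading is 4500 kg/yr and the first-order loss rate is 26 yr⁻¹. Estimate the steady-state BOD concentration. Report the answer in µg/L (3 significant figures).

2.54 µg/L

Outflow Q = 55.5 m³/s × 3.156e+07 s/yr = 1.751e+09 m³/yr.
Steady-state CSTR mass balance: W = Q·C + k·V·C, so C = W/(Q + kV).
Q + kV = 1.751e+09 + 26·681000 = 1.769e+09 m³/yr.
C = 4500/1.769e+09 = 2.544e-06 kg/m³ = 0.002544 mg/L = 2.544 µg/L.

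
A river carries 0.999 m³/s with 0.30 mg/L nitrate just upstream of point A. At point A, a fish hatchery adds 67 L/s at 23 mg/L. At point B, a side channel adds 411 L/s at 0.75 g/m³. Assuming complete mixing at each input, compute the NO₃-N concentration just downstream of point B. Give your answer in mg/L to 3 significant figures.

67 L/s = 0.067 m³/s.
After input A: C = (0.999·0.3 + 0.067·23) / 1.066 = 1.727 mg/L.
411 L/s = 0.411 m³/s.
After input B: C = (1.066·1.727 + 0.411·0.75) / 1.477 = 1.455 mg/L.

1.45 mg/L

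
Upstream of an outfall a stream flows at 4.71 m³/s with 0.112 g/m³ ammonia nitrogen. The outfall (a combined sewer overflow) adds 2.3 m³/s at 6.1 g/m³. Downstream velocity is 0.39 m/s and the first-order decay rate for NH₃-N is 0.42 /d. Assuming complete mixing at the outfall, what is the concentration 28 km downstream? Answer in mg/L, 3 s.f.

1.46 mg/L

After complete mixing, C₀ = (2.3·6.1 + 4.71·0.112) / 7.01 = 2.077 mg/L.
Travel time t = 2.8e+04 m / 0.39 m/s = 7.179e+04 s = 0.831 d.
C = 2.077·exp(−0.42·0.831) = 2.077·0.7054 = 1.465 mg/L.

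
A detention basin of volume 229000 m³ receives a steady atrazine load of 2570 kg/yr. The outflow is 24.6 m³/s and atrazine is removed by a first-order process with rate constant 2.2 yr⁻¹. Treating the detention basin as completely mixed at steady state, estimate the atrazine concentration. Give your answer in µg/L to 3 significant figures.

3.31 µg/L

Outflow Q = 24.6 m³/s × 3.156e+07 s/yr = 7.763e+08 m³/yr.
Steady-state CSTR mass balance: W = Q·C + k·V·C, so C = W/(Q + kV).
Q + kV = 7.763e+08 + 2.2·229000 = 7.768e+08 m³/yr.
C = 2570/7.768e+08 = 3.308e-06 kg/m³ = 0.003308 mg/L = 3.308 µg/L.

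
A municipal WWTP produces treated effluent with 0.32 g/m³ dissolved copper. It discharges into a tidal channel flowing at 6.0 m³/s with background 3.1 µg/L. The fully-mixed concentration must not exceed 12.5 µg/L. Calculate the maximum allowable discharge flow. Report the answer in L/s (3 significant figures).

183 L/s

3.1 µg/L = 0.0031 mg/L.
12.5 µg/L = 0.0125 mg/L.
Mass balance at complete mixing: C_std·(Q_w + Q_r) = Q_w·C_e + Q_r·C_b.
Rearranging, Q_w = Q_r·(C_std − C_b)/(C_e − C_std) = 6.0·(0.0125 − 0.0031) / (0.32 − 0.0125) = 0.1834 m³/s.
= 183.4 L/s.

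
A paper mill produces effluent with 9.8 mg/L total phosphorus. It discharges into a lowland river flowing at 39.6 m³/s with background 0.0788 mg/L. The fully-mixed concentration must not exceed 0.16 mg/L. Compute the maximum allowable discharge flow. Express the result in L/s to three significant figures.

Mass balance at complete mixing: C_std·(Q_w + Q_r) = Q_w·C_e + Q_r·C_b.
Rearranging, Q_w = Q_r·(C_std − C_b)/(C_e − C_std) = 39.6·(0.16 − 0.0788) / (9.8 − 0.16) = 0.3336 m³/s.
= 333.6 L/s.

334 L/s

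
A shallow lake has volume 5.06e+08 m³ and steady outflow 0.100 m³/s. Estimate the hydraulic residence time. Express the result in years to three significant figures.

Q = 0.100 m³/s × 3.156e+07 s/yr = 3.156e+06 m³/yr.
Hydraulic residence time τ = V/Q = 5.06e+08/3.156e+06 = 160.3 yr.

160 yr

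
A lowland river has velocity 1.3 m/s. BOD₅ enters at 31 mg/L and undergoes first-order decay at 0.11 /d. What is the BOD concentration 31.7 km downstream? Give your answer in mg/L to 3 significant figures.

30.1 mg/L

Travel time t = 31.7 km / 1.3 m/s = 3.17e+04/1.3 = 2.438e+04 s = 0.2822 d.
First-order decay: C = 31·exp(−0.11·0.2822) = 31·0.9694 = 30.05 mg/L.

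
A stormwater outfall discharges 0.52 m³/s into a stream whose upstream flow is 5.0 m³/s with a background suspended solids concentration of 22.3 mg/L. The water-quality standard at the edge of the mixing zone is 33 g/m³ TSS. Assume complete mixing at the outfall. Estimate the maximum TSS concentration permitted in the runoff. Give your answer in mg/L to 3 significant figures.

Mass balance: 33·5.52 = 0.52·Cₑ + 5·22.3.
Cₑ = (182.2 − 111.5) / 0.52 = 135.9 mg/L.

136 mg/L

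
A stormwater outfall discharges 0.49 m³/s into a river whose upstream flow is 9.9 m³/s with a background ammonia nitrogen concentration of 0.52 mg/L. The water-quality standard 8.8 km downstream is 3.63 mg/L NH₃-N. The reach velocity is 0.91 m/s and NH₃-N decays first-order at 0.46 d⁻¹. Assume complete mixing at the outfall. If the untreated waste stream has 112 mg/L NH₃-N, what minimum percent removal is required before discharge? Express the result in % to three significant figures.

37.0 %

Travel time to the compliance point: t = 8800/0.91 = 9670 s = 0.1119 d; decay factor exp(−0.46·0.1119) = 0.9498.
So the concentration just after mixing may be at most 3.63/0.9498 = 3.822 mg/L.
Mass balance: 3.822·10.39 = 0.49·Cₑ + 9.9·0.52.
Cₑ = (39.71 − 5.148) / 0.49 = 70.53 mg/L.
Required removal = 1 − 70.53/112 = 37.03 %.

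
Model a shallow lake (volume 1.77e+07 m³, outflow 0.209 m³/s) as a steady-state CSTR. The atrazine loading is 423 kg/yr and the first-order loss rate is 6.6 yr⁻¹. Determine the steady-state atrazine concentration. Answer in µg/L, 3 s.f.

Outflow Q = 0.209 m³/s × 3.156e+07 s/yr = 6.596e+06 m³/yr.
Steady-state CSTR mass balance: W = Q·C + k·V·C, so C = W/(Q + kV).
Q + kV = 6.596e+06 + 6.6·1.77e+07 = 1.234e+08 m³/yr.
C = 423/1.234e+08 = 3.427e-06 kg/m³ = 0.003427 mg/L = 3.427 µg/L.

3.43 µg/L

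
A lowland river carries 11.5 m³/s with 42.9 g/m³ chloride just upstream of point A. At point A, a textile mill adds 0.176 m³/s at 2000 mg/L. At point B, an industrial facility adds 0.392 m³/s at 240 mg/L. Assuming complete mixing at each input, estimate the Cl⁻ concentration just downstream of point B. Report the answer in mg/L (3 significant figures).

After input A: C = (11.5·42.9 + 0.176·2000) / 11.68 = 72.4 mg/L.
After input B: C = (11.68·72.4 + 0.392·240) / 12.07 = 77.84 mg/L.

77.8 mg/L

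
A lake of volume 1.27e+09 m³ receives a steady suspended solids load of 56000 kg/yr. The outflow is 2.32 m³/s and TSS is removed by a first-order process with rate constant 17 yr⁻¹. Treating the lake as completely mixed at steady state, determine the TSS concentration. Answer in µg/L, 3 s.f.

Outflow Q = 2.32 m³/s × 3.156e+07 s/yr = 7.321e+07 m³/yr.
Steady-state CSTR mass balance: W = Q·C + k·V·C, so C = W/(Q + kV).
Q + kV = 7.321e+07 + 17·1.27e+09 = 2.166e+10 m³/yr.
C = 56000/2.166e+10 = 2.585e-06 kg/m³ = 0.002585 mg/L = 2.585 µg/L.

2.59 µg/L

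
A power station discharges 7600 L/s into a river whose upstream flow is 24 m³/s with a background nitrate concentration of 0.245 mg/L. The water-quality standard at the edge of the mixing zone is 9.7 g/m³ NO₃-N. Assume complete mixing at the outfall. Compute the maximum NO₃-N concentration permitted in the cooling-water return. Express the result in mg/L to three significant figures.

7600 L/s = 7.6 m³/s.
Mass balance: 9.7·31.6 = 7.6·Cₑ + 24·0.245.
Cₑ = (306.5 − 5.88) / 7.6 = 39.56 mg/L.

39.6 mg/L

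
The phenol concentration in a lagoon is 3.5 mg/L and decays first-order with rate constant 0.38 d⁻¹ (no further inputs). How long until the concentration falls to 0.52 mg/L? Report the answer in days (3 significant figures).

t = ln(C₀/C)/k = ln(3.5/0.52)/0.38 = 1.907/0.38 = 5.018 d.

5.02 d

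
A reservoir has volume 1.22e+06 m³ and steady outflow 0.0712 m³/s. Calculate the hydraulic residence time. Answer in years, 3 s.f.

Q = 0.0712 m³/s × 3.156e+07 s/yr = 2.247e+06 m³/yr.
Hydraulic residence time τ = V/Q = 1.22e+06/2.247e+06 = 0.543 yr.

0.543 yr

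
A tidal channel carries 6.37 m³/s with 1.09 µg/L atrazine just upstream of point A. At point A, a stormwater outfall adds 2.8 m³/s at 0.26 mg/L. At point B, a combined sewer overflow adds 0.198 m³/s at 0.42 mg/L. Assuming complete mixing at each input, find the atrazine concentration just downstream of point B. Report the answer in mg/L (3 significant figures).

1.09 µg/L = 0.00109 mg/L.
After input A: C = (6.37·0.00109 + 2.8·0.26) / 9.17 = 0.08015 mg/L.
After input B: C = (9.17·0.08015 + 0.198·0.42) / 9.368 = 0.08733 mg/L.

0.0873 mg/L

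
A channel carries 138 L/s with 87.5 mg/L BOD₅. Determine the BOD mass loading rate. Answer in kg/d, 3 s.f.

1040 kg/d

138 L/s = 0.138 m³/s.
Mass flux = Q·C = 0.138 m³/s × 87.5 g/m³ = 12.08 g/s.
= 12.08 g/s × 86.4 = 1043 kg/d.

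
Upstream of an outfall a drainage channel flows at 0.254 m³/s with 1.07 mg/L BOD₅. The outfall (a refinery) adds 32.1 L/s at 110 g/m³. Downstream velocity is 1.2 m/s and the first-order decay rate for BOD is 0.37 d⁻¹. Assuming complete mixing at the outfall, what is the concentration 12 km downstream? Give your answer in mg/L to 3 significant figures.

32.1 L/s = 0.0321 m³/s.
After complete mixing, C₀ = (0.0321·110 + 0.254·1.07) / 0.2861 = 13.29 mg/L.
Travel time t = 1.2e+04 m / 1.2 m/s = 1e+04 s = 0.1157 d.
C = 13.29·exp(−0.37·0.1157) = 13.29·0.9581 = 12.73 mg/L.

12.7 mg/L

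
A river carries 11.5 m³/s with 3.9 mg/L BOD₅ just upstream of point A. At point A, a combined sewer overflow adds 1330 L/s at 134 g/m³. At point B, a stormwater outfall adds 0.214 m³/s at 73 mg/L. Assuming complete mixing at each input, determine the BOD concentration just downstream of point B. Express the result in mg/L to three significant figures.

1330 L/s = 1.33 m³/s.
After input A: C = (11.5·3.9 + 1.33·134) / 12.83 = 17.39 mg/L.
After input B: C = (12.83·17.39 + 0.214·73) / 13.04 = 18.3 mg/L.

18.3 mg/L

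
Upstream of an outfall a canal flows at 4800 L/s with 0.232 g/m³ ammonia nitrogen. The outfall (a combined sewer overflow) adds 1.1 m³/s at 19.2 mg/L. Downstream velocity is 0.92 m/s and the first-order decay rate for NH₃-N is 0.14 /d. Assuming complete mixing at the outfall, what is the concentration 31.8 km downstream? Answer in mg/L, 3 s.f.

3.56 mg/L

4800 L/s = 4.8 m³/s.
After complete mixing, C₀ = (1.1·19.2 + 4.8·0.232) / 5.9 = 3.768 mg/L.
Travel time t = 3.18e+04 m / 0.92 m/s = 3.457e+04 s = 0.4001 d.
C = 3.768·exp(−0.14·0.4001) = 3.768·0.9455 = 3.563 mg/L.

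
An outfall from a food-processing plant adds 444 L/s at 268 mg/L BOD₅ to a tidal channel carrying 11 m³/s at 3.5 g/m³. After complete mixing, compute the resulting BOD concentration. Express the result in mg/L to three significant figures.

13.8 mg/L

444 L/s = 0.444 m³/s.
By mass balance at complete mixing, C = (0.444·268 + 11·3.5) / (0.444 + 11) = 157.5/11.44 = 13.76 mg/L.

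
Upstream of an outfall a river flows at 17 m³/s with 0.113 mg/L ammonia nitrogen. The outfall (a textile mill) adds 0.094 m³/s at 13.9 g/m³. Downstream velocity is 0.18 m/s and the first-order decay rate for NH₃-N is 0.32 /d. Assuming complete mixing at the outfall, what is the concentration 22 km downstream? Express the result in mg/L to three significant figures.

0.120 mg/L

After complete mixing, C₀ = (0.094·13.9 + 17·0.113) / 17.09 = 0.1888 mg/L.
Travel time t = 2.2e+04 m / 0.18 m/s = 1.222e+05 s = 1.415 d.
C = 0.1888·exp(−0.32·1.415) = 0.1888·0.6359 = 0.1201 mg/L.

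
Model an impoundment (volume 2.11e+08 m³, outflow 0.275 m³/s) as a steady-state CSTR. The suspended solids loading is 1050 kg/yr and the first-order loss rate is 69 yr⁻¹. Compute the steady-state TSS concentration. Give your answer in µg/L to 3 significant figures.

0.0721 µg/L

Outflow Q = 0.275 m³/s × 3.156e+07 s/yr = 8.678e+06 m³/yr.
Steady-state CSTR mass balance: W = Q·C + k·V·C, so C = W/(Q + kV).
Q + kV = 8.678e+06 + 69·2.11e+08 = 1.457e+10 m³/yr.
C = 1050/1.457e+10 = 7.208e-08 kg/m³ = 7.208e-05 mg/L = 0.07208 µg/L.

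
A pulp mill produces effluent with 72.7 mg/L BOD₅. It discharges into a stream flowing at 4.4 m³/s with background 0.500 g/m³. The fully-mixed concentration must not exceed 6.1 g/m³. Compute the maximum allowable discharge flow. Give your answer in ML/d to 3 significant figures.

Mass balance at complete mixing: C_std·(Q_w + Q_r) = Q_w·C_e + Q_r·C_b.
Rearranging, Q_w = Q_r·(C_std − C_b)/(C_e − C_std) = 4.4·(6.1 − 0.5) / (72.7 − 6.1) = 0.37 m³/s.
= 31.97 ML/d.

32.0 ML/d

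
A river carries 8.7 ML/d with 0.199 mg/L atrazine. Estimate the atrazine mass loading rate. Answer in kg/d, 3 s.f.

1.73 kg/d

8.7 ML/d = 0.1007 m³/s.
Mass flux = Q·C = 0.1007 m³/s × 0.199 g/m³ = 0.02004 g/s.
= 0.02004 g/s × 86.4 = 1.731 kg/d.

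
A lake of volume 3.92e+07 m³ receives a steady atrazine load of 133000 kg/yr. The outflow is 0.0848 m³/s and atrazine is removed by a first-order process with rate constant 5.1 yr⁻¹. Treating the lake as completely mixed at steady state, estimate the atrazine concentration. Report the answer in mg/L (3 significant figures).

Outflow Q = 0.0848 m³/s × 3.156e+07 s/yr = 2.676e+06 m³/yr.
Steady-state CSTR mass balance: W = Q·C + k·V·C, so C = W/(Q + kV).
Q + kV = 2.676e+06 + 5.1·3.92e+07 = 2.026e+08 m³/yr.
C = 133000/2.026e+08 = 0.0006565 kg/m³ = 0.6565 mg/L.

0.656 mg/L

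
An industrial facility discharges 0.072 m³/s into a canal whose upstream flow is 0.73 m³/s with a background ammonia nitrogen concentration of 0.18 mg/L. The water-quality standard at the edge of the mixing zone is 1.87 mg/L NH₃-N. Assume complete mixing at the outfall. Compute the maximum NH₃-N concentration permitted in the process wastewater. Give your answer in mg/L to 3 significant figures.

19.0 mg/L

Mass balance: 1.87·0.802 = 0.072·Cₑ + 0.73·0.18.
Cₑ = (1.5 − 0.1314) / 0.072 = 19 mg/L.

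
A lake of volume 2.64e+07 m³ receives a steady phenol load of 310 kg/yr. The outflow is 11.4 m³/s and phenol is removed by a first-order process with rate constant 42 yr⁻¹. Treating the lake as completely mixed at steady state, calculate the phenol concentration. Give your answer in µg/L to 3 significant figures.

Outflow Q = 11.4 m³/s × 3.156e+07 s/yr = 3.598e+08 m³/yr.
Steady-state CSTR mass balance: W = Q·C + k·V·C, so C = W/(Q + kV).
Q + kV = 3.598e+08 + 42·2.64e+07 = 1.469e+09 m³/yr.
C = 310/1.469e+09 = 2.111e-07 kg/m³ = 0.0002111 mg/L = 0.2111 µg/L.

0.211 µg/L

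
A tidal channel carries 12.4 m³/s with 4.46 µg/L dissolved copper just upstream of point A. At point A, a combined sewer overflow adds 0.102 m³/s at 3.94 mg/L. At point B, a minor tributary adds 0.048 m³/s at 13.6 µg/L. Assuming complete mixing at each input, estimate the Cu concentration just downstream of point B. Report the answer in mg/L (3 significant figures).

4.46 µg/L = 0.00446 mg/L.
After input A: C = (12.4·0.00446 + 0.102·3.94) / 12.5 = 0.03657 mg/L.
13.6 µg/L = 0.0136 mg/L.
After input B: C = (12.5·0.03657 + 0.048·0.0136) / 12.55 = 0.03648 mg/L.

0.0365 mg/L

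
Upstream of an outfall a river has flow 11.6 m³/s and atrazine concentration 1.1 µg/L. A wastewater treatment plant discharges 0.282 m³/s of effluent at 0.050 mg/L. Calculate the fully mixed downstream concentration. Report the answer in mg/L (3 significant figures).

0.00226 mg/L

1.1 µg/L = 0.0011 mg/L.
Flow-weighted mixing gives C = (0.282·0.05 + 11.6·0.0011) / (0.282 + 11.6) = 0.02686/11.88 = 0.002261 mg/L.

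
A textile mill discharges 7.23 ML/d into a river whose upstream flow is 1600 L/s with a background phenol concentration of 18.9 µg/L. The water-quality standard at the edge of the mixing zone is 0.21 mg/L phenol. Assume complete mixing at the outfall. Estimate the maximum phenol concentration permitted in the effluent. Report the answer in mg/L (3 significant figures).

3.86 mg/L

7.23 ML/d = 0.08368 m³/s.
1600 L/s = 1.6 m³/s.
18.9 µg/L = 0.0189 mg/L.
Mass balance: 0.21·1.684 = 0.08368·Cₑ + 1.6·0.0189.
Cₑ = (0.3536 − 0.03024) / 0.08368 = 3.864 mg/L.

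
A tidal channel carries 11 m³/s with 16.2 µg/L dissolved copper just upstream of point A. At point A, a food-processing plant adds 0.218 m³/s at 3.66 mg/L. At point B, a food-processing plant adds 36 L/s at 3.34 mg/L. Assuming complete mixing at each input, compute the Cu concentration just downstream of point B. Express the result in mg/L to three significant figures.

0.0974 mg/L

16.2 µg/L = 0.0162 mg/L.
After input A: C = (11·0.0162 + 0.218·3.66) / 11.22 = 0.08701 mg/L.
36 L/s = 0.036 m³/s.
After input B: C = (11.22·0.08701 + 0.036·3.34) / 11.25 = 0.09742 mg/L.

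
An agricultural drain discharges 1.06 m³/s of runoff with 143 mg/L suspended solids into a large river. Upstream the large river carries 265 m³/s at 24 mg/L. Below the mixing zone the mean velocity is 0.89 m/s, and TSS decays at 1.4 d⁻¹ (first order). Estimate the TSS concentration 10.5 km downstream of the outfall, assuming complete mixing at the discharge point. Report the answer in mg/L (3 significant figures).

20.2 mg/L

After complete mixing, C₀ = (1.06·143 + 265·24) / 266.1 = 24.47 mg/L.
Travel time t = 1.05e+04 m / 0.89 m/s = 1.18e+04 s = 0.1365 d.
C = 24.47·exp(−1.4·0.1365) = 24.47·0.826 = 20.22 mg/L.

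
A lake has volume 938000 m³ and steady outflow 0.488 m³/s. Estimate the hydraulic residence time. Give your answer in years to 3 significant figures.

0.0609 yr

Q = 0.488 m³/s × 3.156e+07 s/yr = 1.54e+07 m³/yr.
Hydraulic residence time τ = V/Q = 938000/1.54e+07 = 0.06091 yr.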